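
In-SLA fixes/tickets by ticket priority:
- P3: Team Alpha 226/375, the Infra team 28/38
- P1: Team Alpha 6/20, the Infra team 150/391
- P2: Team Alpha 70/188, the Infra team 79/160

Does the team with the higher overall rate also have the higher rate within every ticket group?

P3: Team Alpha 226/375 = 60.3%, the Infra team 28/38 = 73.7% → the Infra team
P1: Team Alpha 6/20 = 30.0%, the Infra team 150/391 = 38.4% → the Infra team
P2: Team Alpha 70/188 = 37.2%, the Infra team 79/160 = 49.4% → the Infra team
Overall: Team Alpha 302/583 = 51.8%, the Infra team 257/589 = 43.6% → Team Alpha
The Infra team wins each ticket group but Team Alpha wins overall — the comparison reverses. The Infra team's tickets skew toward P1, which has a lower base rate.

No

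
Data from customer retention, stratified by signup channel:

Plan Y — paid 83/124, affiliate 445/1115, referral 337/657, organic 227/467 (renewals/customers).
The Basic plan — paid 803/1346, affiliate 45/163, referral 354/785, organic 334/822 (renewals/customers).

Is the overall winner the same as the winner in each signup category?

No

Paid: Plan Y 83/124 = 66.9%, the Basic plan 803/1346 = 59.7% → Plan Y
Affiliate: Plan Y 445/1115 = 39.9%, the Basic plan 45/163 = 27.6% → Plan Y
Referral: Plan Y 337/657 = 51.3%, the Basic plan 354/785 = 45.1% → Plan Y
Organic: Plan Y 227/467 = 48.6%, the Basic plan 334/822 = 40.6% → Plan Y
Overall: Plan Y 1092/2363 = 46.2%, the Basic plan 1536/3116 = 49.3% → the Basic plan
Plan Y wins each signup group but the Basic plan wins overall — the comparison reverses. Plan Y's customers skew toward affiliate, which has a lower base rate.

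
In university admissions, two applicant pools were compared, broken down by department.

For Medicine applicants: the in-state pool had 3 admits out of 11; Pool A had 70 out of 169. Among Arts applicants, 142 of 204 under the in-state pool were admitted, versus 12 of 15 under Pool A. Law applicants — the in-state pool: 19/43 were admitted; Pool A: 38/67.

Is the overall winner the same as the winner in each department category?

No

Medicine: the in-state pool 3/11 = 27.3%, Pool A 70/169 = 41.4% → Pool A
Arts: the in-state pool 142/204 = 69.6%, Pool A 12/15 = 80.0% → Pool A
Law: the in-state pool 19/43 = 44.2%, Pool A 38/67 = 56.7% → Pool A
Overall: the in-state pool 164/258 = 63.6%, Pool A 120/251 = 47.8% → the in-state pool
Pool A wins each department group but the in-state pool wins overall — the comparison reverses. Pool A's applicants skew toward Medicine, which has a lower base rate.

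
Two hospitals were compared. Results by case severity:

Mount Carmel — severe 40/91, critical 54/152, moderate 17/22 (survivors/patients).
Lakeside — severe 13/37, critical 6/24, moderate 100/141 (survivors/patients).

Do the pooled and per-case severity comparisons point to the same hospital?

Severe: Mount Carmel 40/91 = 44.0%, Lakeside 13/37 = 35.1% → Mount Carmel
Critical: Mount Carmel 54/152 = 35.5%, Lakeside 6/24 = 25.0% → Mount Carmel
Moderate: Mount Carmel 17/22 = 77.3%, Lakeside 100/141 = 70.9% → Mount Carmel
Overall: Mount Carmel 111/265 = 41.9%, Lakeside 119/202 = 58.9% → Lakeside
Mount Carmel wins each case group but Lakeside wins overall — the comparison reverses. Mount Carmel's patients skew toward critical, which has a lower base rate.

No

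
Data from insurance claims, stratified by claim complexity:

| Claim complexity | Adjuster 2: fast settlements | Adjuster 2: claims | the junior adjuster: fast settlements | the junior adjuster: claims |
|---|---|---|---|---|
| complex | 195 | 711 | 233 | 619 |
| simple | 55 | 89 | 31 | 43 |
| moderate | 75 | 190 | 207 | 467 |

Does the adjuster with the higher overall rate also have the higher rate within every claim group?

Yes

Complex: Adjuster 2 195/711 = 27.4%, the junior adjuster 233/619 = 37.6% → the junior adjuster
Simple: Adjuster 2 55/89 = 61.8%, the junior adjuster 31/43 = 72.1% → the junior adjuster
Moderate: Adjuster 2 75/190 = 39.5%, the junior adjuster 207/467 = 44.3% → the junior adjuster
Overall: Adjuster 2 325/990 = 32.8%, the junior adjuster 471/1129 = 41.7% → the junior adjuster
The junior adjuster wins overall and in every claim group — no reversal.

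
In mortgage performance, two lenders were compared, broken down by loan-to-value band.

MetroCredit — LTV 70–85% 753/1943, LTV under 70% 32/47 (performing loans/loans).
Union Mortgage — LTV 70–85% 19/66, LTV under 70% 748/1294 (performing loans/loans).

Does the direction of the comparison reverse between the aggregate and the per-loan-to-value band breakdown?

Yes

LTV 70–85%: MetroCredit 753/1943 = 38.8%, Union Mortgage 19/66 = 28.8% → MetroCredit
LTV under 70%: MetroCredit 32/47 = 68.1%, Union Mortgage 748/1294 = 57.8% → MetroCredit
Overall: MetroCredit 785/1990 = 39.4%, Union Mortgage 767/1360 = 56.4% → Union Mortgage
MetroCredit wins each loan-to-value group but Union Mortgage wins overall — the comparison reverses. MetroCredit's loans skew toward LTV 70–85%, which has a lower base rate.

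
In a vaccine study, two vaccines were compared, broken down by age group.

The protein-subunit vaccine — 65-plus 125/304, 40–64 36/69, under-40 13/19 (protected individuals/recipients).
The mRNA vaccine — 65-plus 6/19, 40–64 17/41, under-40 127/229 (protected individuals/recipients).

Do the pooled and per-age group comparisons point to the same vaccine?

65-plus: the protein-subunit vaccine 125/304 = 41.1%, the mRNA vaccine 6/19 = 31.6% → the protein-subunit vaccine
40–64: the protein-subunit vaccine 36/69 = 52.2%, the mRNA vaccine 17/41 = 41.5% → the protein-subunit vaccine
Under-40: the protein-subunit vaccine 13/19 = 68.4%, the mRNA vaccine 127/229 = 55.5% → the protein-subunit vaccine
Overall: the protein-subunit vaccine 174/392 = 44.4%, the mRNA vaccine 150/289 = 51.9% → the mRNA vaccine
The protein-subunit vaccine wins each age group but the mRNA vaccine wins overall — the comparison reverses. The protein-subunit vaccine's recipients skew toward 65-plus, which has a lower base rate.

No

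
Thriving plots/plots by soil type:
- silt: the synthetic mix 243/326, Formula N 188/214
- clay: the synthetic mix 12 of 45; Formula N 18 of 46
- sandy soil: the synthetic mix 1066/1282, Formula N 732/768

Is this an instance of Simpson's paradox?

Silt: the synthetic mix 243/326 = 74.5%, Formula N 188/214 = 87.9% → Formula N
Clay: the synthetic mix 12/45 = 26.7%, Formula N 18/46 = 39.1% → Formula N
Sandy soil: the synthetic mix 1066/1282 = 83.2%, Formula N 732/768 = 95.3% → Formula N
Overall: the synthetic mix 1321/1653 = 79.9%, Formula N 938/1028 = 91.2% → Formula N
Formula N wins overall and in every soil group — no reversal.

No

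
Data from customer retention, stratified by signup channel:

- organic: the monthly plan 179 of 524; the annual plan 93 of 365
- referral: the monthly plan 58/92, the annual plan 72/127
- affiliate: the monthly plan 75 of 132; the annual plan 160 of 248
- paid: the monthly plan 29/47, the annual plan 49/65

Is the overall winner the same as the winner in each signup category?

Organic: the monthly plan 179/524 = 34.2%, the annual plan 93/365 = 25.5% → the monthly plan
Referral: the monthly plan 58/92 = 63.0%, the annual plan 72/127 = 56.7% → the monthly plan
Affiliate: the monthly plan 75/132 = 56.8%, the annual plan 160/248 = 64.5% → the annual plan
Paid: the monthly plan 29/47 = 61.7%, the annual plan 49/65 = 75.4% → the annual plan
Overall: the monthly plan 341/795 = 42.9%, the annual plan 374/805 = 46.5% → the annual plan
Neither sweeps: the monthly plan wins 2 of 4 groups, the annual plan wins 2. The annual plan wins overall but not every group — no Simpson reversal.

No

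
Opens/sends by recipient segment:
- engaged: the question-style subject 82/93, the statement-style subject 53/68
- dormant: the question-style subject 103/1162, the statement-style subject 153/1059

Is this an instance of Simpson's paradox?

Engaged: the question-style subject 82/93 = 88.2%, the statement-style subject 53/68 = 77.9% → the question-style subject
Dormant: the question-style subject 103/1162 = 8.9%, the statement-style subject 153/1059 = 14.4% → the statement-style subject
Overall: the question-style subject 185/1255 = 14.7%, the statement-style subject 206/1127 = 18.3% → the statement-style subject
Neither sweeps: the question-style subject wins 1 of 2 groups, the statement-style subject wins 1. The statement-style subject wins overall but not every group — no Simpson reversal.

No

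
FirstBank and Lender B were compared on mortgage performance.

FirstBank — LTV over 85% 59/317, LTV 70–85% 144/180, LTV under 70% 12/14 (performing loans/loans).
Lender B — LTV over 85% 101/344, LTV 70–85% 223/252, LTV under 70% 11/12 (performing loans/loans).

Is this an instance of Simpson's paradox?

No

LTV over 85%: FirstBank 59/317 = 18.6%, Lender B 101/344 = 29.4% → Lender B
LTV 70–85%: FirstBank 144/180 = 80.0%, Lender B 223/252 = 88.5% → Lender B
LTV under 70%: FirstBank 12/14 = 85.7%, Lender B 11/12 = 91.7% → Lender B
Overall: FirstBank 215/511 = 42.1%, Lender B 335/608 = 55.1% → Lender B
Lender B wins overall and in every loan-to-value group — no reversal.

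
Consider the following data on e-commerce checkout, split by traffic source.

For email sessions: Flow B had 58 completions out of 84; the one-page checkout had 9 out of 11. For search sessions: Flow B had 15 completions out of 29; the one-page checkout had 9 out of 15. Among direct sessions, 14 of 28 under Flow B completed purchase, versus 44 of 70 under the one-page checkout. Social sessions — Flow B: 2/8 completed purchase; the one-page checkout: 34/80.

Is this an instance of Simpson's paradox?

Yes

Email: Flow B 58/84 = 69.0%, the one-page checkout 9/11 = 81.8% → the one-page checkout
Search: Flow B 15/29 = 51.7%, the one-page checkout 9/15 = 60.0% → the one-page checkout
Direct: Flow B 14/28 = 50.0%, the one-page checkout 44/70 = 62.9% → the one-page checkout
Social: Flow B 2/8 = 25.0%, the one-page checkout 34/80 = 42.5% → the one-page checkout
Overall: Flow B 89/149 = 59.7%, the one-page checkout 96/176 = 54.5% → Flow B
The one-page checkout wins each traffic group but Flow B wins overall — the comparison reverses. The one-page checkout's sessions skew toward social, which has a lower base rate.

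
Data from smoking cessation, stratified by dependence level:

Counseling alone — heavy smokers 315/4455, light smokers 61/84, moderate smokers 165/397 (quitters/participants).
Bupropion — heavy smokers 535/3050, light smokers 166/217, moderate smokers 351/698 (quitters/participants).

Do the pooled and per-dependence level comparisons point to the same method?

Heavy smokers: counseling alone 315/4455 = 7.1%, bupropion 535/3050 = 17.5% → bupropion
Light smokers: counseling alone 61/84 = 72.6%, bupropion 166/217 = 76.5% → bupropion
Moderate smokers: counseling alone 165/397 = 41.6%, bupropion 351/698 = 50.3% → bupropion
Overall: counseling alone 541/4936 = 11.0%, bupropion 1052/3965 = 26.5% → bupropion
Bupropion wins overall and in every dependence group — no reversal.

Yes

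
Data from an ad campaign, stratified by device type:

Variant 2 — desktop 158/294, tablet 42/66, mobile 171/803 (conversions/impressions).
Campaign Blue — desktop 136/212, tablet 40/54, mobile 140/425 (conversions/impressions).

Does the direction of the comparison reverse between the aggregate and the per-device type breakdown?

Desktop: Variant 2 158/294 = 53.7%, Campaign Blue 136/212 = 64.2% → Campaign Blue
Tablet: Variant 2 42/66 = 63.6%, Campaign Blue 40/54 = 74.1% → Campaign Blue
Mobile: Variant 2 171/803 = 21.3%, Campaign Blue 140/425 = 32.9% → Campaign Blue
Overall: Variant 2 371/1163 = 31.9%, Campaign Blue 316/691 = 45.7% → Campaign Blue
Campaign Blue wins overall and in every device group — no reversal.

No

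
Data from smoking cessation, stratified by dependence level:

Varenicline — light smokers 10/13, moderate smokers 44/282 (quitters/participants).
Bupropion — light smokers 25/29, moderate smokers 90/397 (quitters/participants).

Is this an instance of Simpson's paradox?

Light smokers: varenicline 10/13 = 76.9%, bupropion 25/29 = 86.2% → bupropion
Moderate smokers: varenicline 44/282 = 15.6%, bupropion 90/397 = 22.7% → bupropion
Overall: varenicline 54/295 = 18.3%, bupropion 115/426 = 27.0% → bupropion
Bupropion wins overall and in every dependence group — no reversal.

No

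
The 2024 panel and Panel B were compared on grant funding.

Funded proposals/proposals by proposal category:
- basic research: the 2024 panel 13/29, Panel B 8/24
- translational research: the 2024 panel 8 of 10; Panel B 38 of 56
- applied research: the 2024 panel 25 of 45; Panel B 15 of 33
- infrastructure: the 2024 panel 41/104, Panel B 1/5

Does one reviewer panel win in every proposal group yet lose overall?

Yes

Basic research: the 2024 panel 13/29 = 44.8%, Panel B 8/24 = 33.3% → the 2024 panel
Translational research: the 2024 panel 8/10 = 80.0%, Panel B 38/56 = 67.9% → the 2024 panel
Applied research: the 2024 panel 25/45 = 55.6%, Panel B 15/33 = 45.5% → the 2024 panel
Infrastructure: the 2024 panel 41/104 = 39.4%, Panel B 1/5 = 20.0% → the 2024 panel
Overall: the 2024 panel 87/188 = 46.3%, Panel B 62/118 = 52.5% → Panel B
The 2024 panel wins each proposal group but Panel B wins overall — the comparison reverses. The 2024 panel's proposals skew toward infrastructure, which has a lower base rate.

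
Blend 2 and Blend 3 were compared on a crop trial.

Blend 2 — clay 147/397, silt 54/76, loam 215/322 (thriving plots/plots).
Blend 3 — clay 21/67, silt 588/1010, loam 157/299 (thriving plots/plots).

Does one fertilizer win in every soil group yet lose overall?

Yes

Clay: Blend 2 147/397 = 37.0%, Blend 3 21/67 = 31.3% → Blend 2
Silt: Blend 2 54/76 = 71.1%, Blend 3 588/1010 = 58.2% → Blend 2
Loam: Blend 2 215/322 = 66.8%, Blend 3 157/299 = 52.5% → Blend 2
Overall: Blend 2 416/795 = 52.3%, Blend 3 766/1376 = 55.7% → Blend 3
Blend 2 wins each soil group but Blend 3 wins overall — the comparison reverses. Blend 2's plots skew toward clay, which has a lower base rate.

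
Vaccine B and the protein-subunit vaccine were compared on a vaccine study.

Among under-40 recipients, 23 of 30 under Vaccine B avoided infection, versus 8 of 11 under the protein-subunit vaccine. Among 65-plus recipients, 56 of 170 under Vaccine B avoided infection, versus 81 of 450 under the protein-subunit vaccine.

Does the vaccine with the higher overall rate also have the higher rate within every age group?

Under-40: Vaccine B 23/30 = 76.7%, the protein-subunit vaccine 8/11 = 72.7% → Vaccine B
65-plus: Vaccine B 56/170 = 32.9%, the protein-subunit vaccine 81/450 = 18.0% → Vaccine B
Overall: Vaccine B 79/200 = 39.5%, the protein-subunit vaccine 89/461 = 19.3% → Vaccine B
Vaccine B wins overall and in every age group — no reversal.

Yes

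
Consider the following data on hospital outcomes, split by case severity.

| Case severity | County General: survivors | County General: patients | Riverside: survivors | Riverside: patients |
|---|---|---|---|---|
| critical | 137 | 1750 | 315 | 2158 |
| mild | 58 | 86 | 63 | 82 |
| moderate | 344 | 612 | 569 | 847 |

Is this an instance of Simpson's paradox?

No

Critical: County General 137/1750 = 7.8%, Riverside 315/2158 = 14.6% → Riverside
Mild: County General 58/86 = 67.4%, Riverside 63/82 = 76.8% → Riverside
Moderate: County General 344/612 = 56.2%, Riverside 569/847 = 67.2% → Riverside
Overall: County General 539/2448 = 22.0%, Riverside 947/3087 = 30.7% → Riverside
Riverside wins overall and in every case group — no reversal.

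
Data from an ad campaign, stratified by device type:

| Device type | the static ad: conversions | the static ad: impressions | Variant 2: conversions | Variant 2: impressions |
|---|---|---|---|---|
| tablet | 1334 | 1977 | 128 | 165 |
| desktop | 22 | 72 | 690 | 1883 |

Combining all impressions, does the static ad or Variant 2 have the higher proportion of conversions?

the static ad

Tablet: the static ad 1334/1977 = 67.5%, Variant 2 128/165 = 77.6% → Variant 2
Desktop: the static ad 22/72 = 30.6%, Variant 2 690/1883 = 36.6% → Variant 2
Overall: the static ad 1356/2049 = 66.2%, Variant 2 818/2048 = 39.9% → the static ad
(Variant 2 wins every device group but the static ad wins overall — Variant 2's impressions skew toward the low-rate desktop group.)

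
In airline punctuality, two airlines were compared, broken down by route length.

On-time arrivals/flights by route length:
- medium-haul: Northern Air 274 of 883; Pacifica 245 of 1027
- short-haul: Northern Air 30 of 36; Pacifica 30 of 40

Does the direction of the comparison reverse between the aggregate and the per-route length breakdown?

Medium-haul: Northern Air 274/883 = 31.0%, Pacifica 245/1027 = 23.9% → Northern Air
Short-haul: Northern Air 30/36 = 83.3%, Pacifica 30/40 = 75.0% → Northern Air
Overall: Northern Air 304/919 = 33.1%, Pacifica 275/1067 = 25.8% → Northern Air
Northern Air wins overall and in every route group — no reversal.

No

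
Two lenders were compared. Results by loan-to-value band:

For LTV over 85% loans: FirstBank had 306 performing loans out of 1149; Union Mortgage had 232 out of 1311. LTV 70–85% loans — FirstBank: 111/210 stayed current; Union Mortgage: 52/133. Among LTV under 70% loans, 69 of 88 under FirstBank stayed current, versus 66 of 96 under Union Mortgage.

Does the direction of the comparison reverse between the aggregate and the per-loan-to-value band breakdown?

No

LTV over 85%: FirstBank 306/1149 = 26.6%, Union Mortgage 232/1311 = 17.7% → FirstBank
LTV 70–85%: FirstBank 111/210 = 52.9%, Union Mortgage 52/133 = 39.1% → FirstBank
LTV under 70%: FirstBank 69/88 = 78.4%, Union Mortgage 66/96 = 68.8% → FirstBank
Overall: FirstBank 486/1447 = 33.6%, Union Mortgage 350/1540 = 22.7% → FirstBank
FirstBank wins overall and in every loan-to-value group — no reversal.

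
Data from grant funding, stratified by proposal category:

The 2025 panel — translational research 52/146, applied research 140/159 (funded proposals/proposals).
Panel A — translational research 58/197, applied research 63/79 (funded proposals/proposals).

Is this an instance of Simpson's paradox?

No

Translational research: the 2025 panel 52/146 = 35.6%, Panel A 58/197 = 29.4% → the 2025 panel
Applied research: the 2025 panel 140/159 = 88.1%, Panel A 63/79 = 79.7% → the 2025 panel
Overall: the 2025 panel 192/305 = 63.0%, Panel A 121/276 = 43.8% → the 2025 panel
The 2025 panel wins overall and in every proposal group — no reversal.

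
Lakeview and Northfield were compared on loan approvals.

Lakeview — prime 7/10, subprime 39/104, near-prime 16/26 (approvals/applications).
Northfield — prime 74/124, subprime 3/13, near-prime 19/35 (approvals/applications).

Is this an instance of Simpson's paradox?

Prime: Lakeview 7/10 = 70.0%, Northfield 74/124 = 59.7% → Lakeview
Subprime: Lakeview 39/104 = 37.5%, Northfield 3/13 = 23.1% → Lakeview
Near-prime: Lakeview 16/26 = 61.5%, Northfield 19/35 = 54.3% → Lakeview
Overall: Lakeview 62/140 = 44.3%, Northfield 96/172 = 55.8% → Northfield
Lakeview wins each credit group but Northfield wins overall — the comparison reverses. Lakeview's applications skew toward subprime, which has a lower base rate.

Yes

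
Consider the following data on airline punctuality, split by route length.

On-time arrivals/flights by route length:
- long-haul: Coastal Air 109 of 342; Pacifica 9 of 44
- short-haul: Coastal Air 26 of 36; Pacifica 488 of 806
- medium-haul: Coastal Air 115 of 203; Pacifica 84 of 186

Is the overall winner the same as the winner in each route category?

Long-haul: Coastal Air 109/342 = 31.9%, Pacifica 9/44 = 20.5% → Coastal Air
Short-haul: Coastal Air 26/36 = 72.2%, Pacifica 488/806 = 60.5% → Coastal Air
Medium-haul: Coastal Air 115/203 = 56.7%, Pacifica 84/186 = 45.2% → Coastal Air
Overall: Coastal Air 250/581 = 43.0%, Pacifica 581/1036 = 56.1% → Pacifica
Coastal Air wins each route group but Pacifica wins overall — the comparison reverses. Coastal Air's flights skew toward long-haul, which has a lower base rate.

No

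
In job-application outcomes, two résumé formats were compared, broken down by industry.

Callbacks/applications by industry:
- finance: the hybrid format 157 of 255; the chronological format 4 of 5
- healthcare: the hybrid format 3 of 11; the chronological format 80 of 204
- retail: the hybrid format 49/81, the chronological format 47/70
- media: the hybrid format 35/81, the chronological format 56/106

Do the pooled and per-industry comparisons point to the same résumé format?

Finance: the hybrid format 157/255 = 61.6%, the chronological format 4/5 = 80.0% → the chronological format
Healthcare: the hybrid format 3/11 = 27.3%, the chronological format 80/204 = 39.2% → the chronological format
Retail: the hybrid format 49/81 = 60.5%, the chronological format 47/70 = 67.1% → the chronological format
Media: the hybrid format 35/81 = 43.2%, the chronological format 56/106 = 52.8% → the chronological format
Overall: the hybrid format 244/428 = 57.0%, the chronological format 187/385 = 48.6% → the hybrid format
The chronological format wins each industry group but the hybrid format wins overall — the comparison reverses. The chronological format's applications skew toward healthcare, which has a lower base rate.

No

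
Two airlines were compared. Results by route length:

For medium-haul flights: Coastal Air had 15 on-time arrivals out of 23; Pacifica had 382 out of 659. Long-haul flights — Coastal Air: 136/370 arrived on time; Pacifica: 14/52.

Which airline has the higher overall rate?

Pacifica

Medium-haul: Coastal Air 15/23 = 65.2%, Pacifica 382/659 = 58.0% → Coastal Air
Long-haul: Coastal Air 136/370 = 36.8%, Pacifica 14/52 = 26.9% → Coastal Air
Overall: Coastal Air 151/393 = 38.4%, Pacifica 396/711 = 55.7% → Pacifica
(Coastal Air wins every route group but Pacifica wins overall — Coastal Air's flights skew toward the low-rate long-haul group.)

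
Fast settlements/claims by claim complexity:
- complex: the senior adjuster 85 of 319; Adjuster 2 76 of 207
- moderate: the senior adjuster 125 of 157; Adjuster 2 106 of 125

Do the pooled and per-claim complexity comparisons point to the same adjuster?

Complex: the senior adjuster 85/319 = 26.6%, Adjuster 2 76/207 = 36.7% → Adjuster 2
Moderate: the senior adjuster 125/157 = 79.6%, Adjuster 2 106/125 = 84.8% → Adjuster 2
Overall: the senior adjuster 210/476 = 44.1%, Adjuster 2 182/332 = 54.8% → Adjuster 2
Adjuster 2 wins overall and in every claim group — no reversal.

Yes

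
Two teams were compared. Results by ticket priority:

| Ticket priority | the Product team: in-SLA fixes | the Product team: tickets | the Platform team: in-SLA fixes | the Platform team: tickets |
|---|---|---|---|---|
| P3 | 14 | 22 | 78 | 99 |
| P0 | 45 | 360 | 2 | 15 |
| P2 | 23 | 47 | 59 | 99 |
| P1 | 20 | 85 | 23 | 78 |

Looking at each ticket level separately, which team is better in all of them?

the Platform team

P3: the Product team 14/22 = 63.6%, the Platform team 78/99 = 78.8% → the Platform team
P0: the Product team 45/360 = 12.5%, the Platform team 2/15 = 13.3% → the Platform team
P2: the Product team 23/47 = 48.9%, the Platform team 59/99 = 59.6% → the Platform team
P1: the Product team 20/85 = 23.5%, the Platform team 23/78 = 29.5% → the Platform team
The Platform team has the higher rate in all 4 groups.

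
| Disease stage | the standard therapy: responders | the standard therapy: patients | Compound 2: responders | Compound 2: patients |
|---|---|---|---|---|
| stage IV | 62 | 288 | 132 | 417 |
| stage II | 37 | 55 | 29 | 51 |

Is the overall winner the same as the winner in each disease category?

No

Stage IV: the standard therapy 62/288 = 21.5%, Compound 2 132/417 = 31.7% → Compound 2
Stage II: the standard therapy 37/55 = 67.3%, Compound 2 29/51 = 56.9% → the standard therapy
Overall: the standard therapy 99/343 = 28.9%, Compound 2 161/468 = 34.4% → Compound 2
Neither sweeps: the standard therapy wins 1 of 2 groups, Compound 2 wins 1. Compound 2 wins overall but not every group — no Simpson reversal.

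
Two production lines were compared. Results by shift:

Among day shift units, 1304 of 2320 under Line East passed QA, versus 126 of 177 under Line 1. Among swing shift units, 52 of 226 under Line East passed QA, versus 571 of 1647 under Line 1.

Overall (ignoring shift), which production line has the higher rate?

Line East

Day shift: Line East 1304/2320 = 56.2%, Line 1 126/177 = 71.2% → Line 1
Swing shift: Line East 52/226 = 23.0%, Line 1 571/1647 = 34.7% → Line 1
Overall: Line East 1356/2546 = 53.3%, Line 1 697/1824 = 38.2% → Line East
(Line 1 wins every shift group but Line East wins overall — Line 1's units skew toward the low-rate swing shift group.)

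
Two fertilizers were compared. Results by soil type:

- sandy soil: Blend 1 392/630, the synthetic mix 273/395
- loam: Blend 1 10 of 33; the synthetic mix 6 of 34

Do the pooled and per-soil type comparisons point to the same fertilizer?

No

Sandy soil: Blend 1 392/630 = 62.2%, the synthetic mix 273/395 = 69.1% → the synthetic mix
Loam: Blend 1 10/33 = 30.3%, the synthetic mix 6/34 = 17.6% → Blend 1
Overall: Blend 1 402/663 = 60.6%, the synthetic mix 279/429 = 65.0% → the synthetic mix
Neither sweeps: Blend 1 wins 1 of 2 groups, the synthetic mix wins 1. The synthetic mix wins overall but not every group — no Simpson reversal.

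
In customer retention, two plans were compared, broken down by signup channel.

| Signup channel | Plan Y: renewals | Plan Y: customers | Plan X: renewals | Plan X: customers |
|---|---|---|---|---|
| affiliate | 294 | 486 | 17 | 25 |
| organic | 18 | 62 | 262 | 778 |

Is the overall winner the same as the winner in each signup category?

No

Affiliate: Plan Y 294/486 = 60.5%, Plan X 17/25 = 68.0% → Plan X
Organic: Plan Y 18/62 = 29.0%, Plan X 262/778 = 33.7% → Plan X
Overall: Plan Y 312/548 = 56.9%, Plan X 279/803 = 34.7% → Plan Y
Plan X wins each signup group but Plan Y wins overall — the comparison reverses. Plan X's customers skew toward organic, which has a lower base rate.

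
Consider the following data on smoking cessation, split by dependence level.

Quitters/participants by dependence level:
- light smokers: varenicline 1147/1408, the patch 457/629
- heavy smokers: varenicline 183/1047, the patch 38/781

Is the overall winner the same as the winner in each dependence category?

Yes

Light smokers: varenicline 1147/1408 = 81.5%, the patch 457/629 = 72.7% → varenicline
Heavy smokers: varenicline 183/1047 = 17.5%, the patch 38/781 = 4.9% → varenicline
Overall: varenicline 1330/2455 = 54.2%, the patch 495/1410 = 35.1% → varenicline
Varenicline wins overall and in every dependence group — no reversal.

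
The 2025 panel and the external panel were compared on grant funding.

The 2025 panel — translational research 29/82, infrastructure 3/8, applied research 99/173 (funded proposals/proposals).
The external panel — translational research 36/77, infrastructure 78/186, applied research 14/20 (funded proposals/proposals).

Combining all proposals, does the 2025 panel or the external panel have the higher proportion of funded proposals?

the 2025 panel

Translational research: the 2025 panel 29/82 = 35.4%, the external panel 36/77 = 46.8% → the external panel
Infrastructure: the 2025 panel 3/8 = 37.5%, the external panel 78/186 = 41.9% → the external panel
Applied research: the 2025 panel 99/173 = 57.2%, the external panel 14/20 = 70.0% → the external panel
Overall: the 2025 panel 131/263 = 49.8%, the external panel 128/283 = 45.2% → the 2025 panel
(The external panel wins every proposal group but the 2025 panel wins overall — the external panel's proposals skew toward the low-rate infrastructure group.)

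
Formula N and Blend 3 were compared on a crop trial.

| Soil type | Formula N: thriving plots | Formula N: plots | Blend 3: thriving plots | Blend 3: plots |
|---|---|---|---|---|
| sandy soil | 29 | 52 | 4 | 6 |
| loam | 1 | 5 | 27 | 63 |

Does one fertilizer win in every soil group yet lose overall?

Sandy soil: Formula N 29/52 = 55.8%, Blend 3 4/6 = 66.7% → Blend 3
Loam: Formula N 1/5 = 20.0%, Blend 3 27/63 = 42.9% → Blend 3
Overall: Formula N 30/57 = 52.6%, Blend 3 31/69 = 44.9% → Formula N
Blend 3 wins each soil group but Formula N wins overall — the comparison reverses. Blend 3's plots skew toward loam, which has a lower base rate.

Yes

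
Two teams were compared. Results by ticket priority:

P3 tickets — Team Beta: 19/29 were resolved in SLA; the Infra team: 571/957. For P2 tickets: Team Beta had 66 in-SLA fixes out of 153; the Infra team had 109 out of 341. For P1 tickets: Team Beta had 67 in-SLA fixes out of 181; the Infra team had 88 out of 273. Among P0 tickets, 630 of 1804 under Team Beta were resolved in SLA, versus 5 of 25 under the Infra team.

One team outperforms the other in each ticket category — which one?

P3: Team Beta 19/29 = 65.5%, the Infra team 571/957 = 59.7% → Team Beta
P2: Team Beta 66/153 = 43.1%, the Infra team 109/341 = 32.0% → Team Beta
P1: Team Beta 67/181 = 37.0%, the Infra team 88/273 = 32.2% → Team Beta
P0: Team Beta 630/1804 = 34.9%, the Infra team 5/25 = 20.0% → Team Beta
Team Beta has the higher rate in all 4 groups.

Team Beta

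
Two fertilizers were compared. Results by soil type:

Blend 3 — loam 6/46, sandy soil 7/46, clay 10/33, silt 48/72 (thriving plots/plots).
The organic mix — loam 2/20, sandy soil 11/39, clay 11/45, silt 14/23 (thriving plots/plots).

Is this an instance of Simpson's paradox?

No

Loam: Blend 3 6/46 = 13.0%, the organic mix 2/20 = 10.0% → Blend 3
Sandy soil: Blend 3 7/46 = 15.2%, the organic mix 11/39 = 28.2% → the organic mix
Clay: Blend 3 10/33 = 30.3%, the organic mix 11/45 = 24.4% → Blend 3
Silt: Blend 3 48/72 = 66.7%, the organic mix 14/23 = 60.9% → Blend 3
Overall: Blend 3 71/197 = 36.0%, the organic mix 38/127 = 29.9% → Blend 3
Neither sweeps: Blend 3 wins 3 of 4 groups, the organic mix wins 1. Blend 3 wins overall but not every group — no Simpson reversal.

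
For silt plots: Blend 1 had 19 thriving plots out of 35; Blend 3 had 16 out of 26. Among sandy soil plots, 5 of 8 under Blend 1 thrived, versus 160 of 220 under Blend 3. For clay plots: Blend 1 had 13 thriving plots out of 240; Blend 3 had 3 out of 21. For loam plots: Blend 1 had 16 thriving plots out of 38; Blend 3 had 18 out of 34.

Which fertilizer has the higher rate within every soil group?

Blend 3

Silt: Blend 1 19/35 = 54.3%, Blend 3 16/26 = 61.5% → Blend 3
Sandy soil: Blend 1 5/8 = 62.5%, Blend 3 160/220 = 72.7% → Blend 3
Clay: Blend 1 13/240 = 5.4%, Blend 3 3/21 = 14.3% → Blend 3
Loam: Blend 1 16/38 = 42.1%, Blend 3 18/34 = 52.9% → Blend 3
Blend 3 has the higher rate in all 4 groups.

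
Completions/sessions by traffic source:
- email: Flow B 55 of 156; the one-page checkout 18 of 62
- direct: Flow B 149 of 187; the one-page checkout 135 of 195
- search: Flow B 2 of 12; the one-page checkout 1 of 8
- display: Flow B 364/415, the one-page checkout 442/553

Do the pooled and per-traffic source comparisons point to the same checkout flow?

Email: Flow B 55/156 = 35.3%, the one-page checkout 18/62 = 29.0% → Flow B
Direct: Flow B 149/187 = 79.7%, the one-page checkout 135/195 = 69.2% → Flow B
Search: Flow B 2/12 = 16.7%, the one-page checkout 1/8 = 12.5% → Flow B
Display: Flow B 364/415 = 87.7%, the one-page checkout 442/553 = 79.9% → Flow B
Overall: Flow B 570/770 = 74.0%, the one-page checkout 596/818 = 72.9% → Flow B
Flow B wins overall and in every traffic group — no reversal.

Yes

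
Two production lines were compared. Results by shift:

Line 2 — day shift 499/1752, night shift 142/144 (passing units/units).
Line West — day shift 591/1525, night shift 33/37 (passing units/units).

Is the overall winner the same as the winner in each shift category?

No

Day shift: Line 2 499/1752 = 28.5%, Line West 591/1525 = 38.8% → Line West
Night shift: Line 2 142/144 = 98.6%, Line West 33/37 = 89.2% → Line 2
Overall: Line 2 641/1896 = 33.8%, Line West 624/1562 = 39.9% → Line West
Neither sweeps: Line 2 wins 1 of 2 groups, Line West wins 1. Line West wins overall but not every group — no Simpson reversal.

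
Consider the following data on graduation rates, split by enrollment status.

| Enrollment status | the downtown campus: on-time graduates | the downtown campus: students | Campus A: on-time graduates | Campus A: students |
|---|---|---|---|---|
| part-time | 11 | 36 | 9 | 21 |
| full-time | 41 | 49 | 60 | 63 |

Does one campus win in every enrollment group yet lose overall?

Part-time: the downtown campus 11/36 = 30.6%, Campus A 9/21 = 42.9% → Campus A
Full-time: the downtown campus 41/49 = 83.7%, Campus A 60/63 = 95.2% → Campus A
Overall: the downtown campus 52/85 = 61.2%, Campus A 69/84 = 82.1% → Campus A
Campus A wins overall and in every enrollment group — no reversal.

No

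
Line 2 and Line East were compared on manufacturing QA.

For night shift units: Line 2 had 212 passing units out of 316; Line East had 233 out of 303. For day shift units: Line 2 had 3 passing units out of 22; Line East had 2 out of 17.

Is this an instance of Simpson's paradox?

No

Night shift: Line 2 212/316 = 67.1%, Line East 233/303 = 76.9% → Line East
Day shift: Line 2 3/22 = 13.6%, Line East 2/17 = 11.8% → Line 2
Overall: Line 2 215/338 = 63.6%, Line East 235/320 = 73.4% → Line East
Neither sweeps: Line 2 wins 1 of 2 groups, Line East wins 1. Line East wins overall but not every group — no Simpson reversal.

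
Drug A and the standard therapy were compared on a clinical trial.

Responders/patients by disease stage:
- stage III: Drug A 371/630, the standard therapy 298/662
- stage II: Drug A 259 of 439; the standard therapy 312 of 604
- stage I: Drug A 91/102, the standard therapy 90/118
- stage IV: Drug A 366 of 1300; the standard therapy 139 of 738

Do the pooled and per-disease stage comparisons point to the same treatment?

Stage III: Drug A 371/630 = 58.9%, the standard therapy 298/662 = 45.0% → Drug A
Stage II: Drug A 259/439 = 59.0%, the standard therapy 312/604 = 51.7% → Drug A
Stage I: Drug A 91/102 = 89.2%, the standard therapy 90/118 = 76.3% → Drug A
Stage IV: Drug A 366/1300 = 28.2%, the standard therapy 139/738 = 18.8% → Drug A
Overall: Drug A 1087/2471 = 44.0%, the standard therapy 839/2122 = 39.5% → Drug A
Drug A wins overall and in every disease group — no reversal.

Yes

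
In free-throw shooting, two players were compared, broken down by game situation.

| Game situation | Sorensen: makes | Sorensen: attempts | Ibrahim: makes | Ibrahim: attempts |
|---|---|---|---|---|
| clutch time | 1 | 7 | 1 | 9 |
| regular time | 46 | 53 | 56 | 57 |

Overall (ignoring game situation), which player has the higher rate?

Clutch time: Sorensen 1/7 = 14.3%, Ibrahim 1/9 = 11.1% → Sorensen
Regular time: Sorensen 46/53 = 86.8%, Ibrahim 56/57 = 98.2% → Ibrahim
Overall: Sorensen 47/60 = 78.3%, Ibrahim 57/66 = 86.4% → Ibrahim
(Neither sweeps every game group, but Ibrahim has the higher pooled rate.)

Ibrahim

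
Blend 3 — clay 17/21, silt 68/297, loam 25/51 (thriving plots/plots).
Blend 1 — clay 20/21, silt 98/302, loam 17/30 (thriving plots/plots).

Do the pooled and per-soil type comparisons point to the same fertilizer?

Yes

Clay: Blend 3 17/21 = 81.0%, Blend 1 20/21 = 95.2% → Blend 1
Silt: Blend 3 68/297 = 22.9%, Blend 1 98/302 = 32.5% → Blend 1
Loam: Blend 3 25/51 = 49.0%, Blend 1 17/30 = 56.7% → Blend 1
Overall: Blend 3 110/369 = 29.8%, Blend 1 135/353 = 38.2% → Blend 1
Blend 1 wins overall and in every soil group — no reversal.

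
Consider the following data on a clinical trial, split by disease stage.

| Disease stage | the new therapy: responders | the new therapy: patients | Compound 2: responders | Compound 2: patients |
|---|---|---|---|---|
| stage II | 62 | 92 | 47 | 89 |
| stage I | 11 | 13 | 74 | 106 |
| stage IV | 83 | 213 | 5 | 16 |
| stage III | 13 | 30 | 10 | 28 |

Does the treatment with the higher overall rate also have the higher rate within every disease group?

No

Stage II: the new therapy 62/92 = 67.4%, Compound 2 47/89 = 52.8% → the new therapy
Stage I: the new therapy 11/13 = 84.6%, Compound 2 74/106 = 69.8% → the new therapy
Stage IV: the new therapy 83/213 = 39.0%, Compound 2 5/16 = 31.2% → the new therapy
Stage III: the new therapy 13/30 = 43.3%, Compound 2 10/28 = 35.7% → the new therapy
Overall: the new therapy 169/348 = 48.6%, Compound 2 136/239 = 56.9% → Compound 2
The new therapy wins each disease group but Compound 2 wins overall — the comparison reverses. The new therapy's patients skew toward stage IV, which has a lower base rate.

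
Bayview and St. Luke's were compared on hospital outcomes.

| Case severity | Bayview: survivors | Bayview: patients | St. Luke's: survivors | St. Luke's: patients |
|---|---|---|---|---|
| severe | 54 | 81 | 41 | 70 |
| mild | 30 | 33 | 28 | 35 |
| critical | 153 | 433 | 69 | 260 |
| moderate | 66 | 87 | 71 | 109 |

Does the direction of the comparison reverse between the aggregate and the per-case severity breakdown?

Severe: Bayview 54/81 = 66.7%, St. Luke's 41/70 = 58.6% → Bayview
Mild: Bayview 30/33 = 90.9%, St. Luke's 28/35 = 80.0% → Bayview
Critical: Bayview 153/433 = 35.3%, St. Luke's 69/260 = 26.5% → Bayview
Moderate: Bayview 66/87 = 75.9%, St. Luke's 71/109 = 65.1% → Bayview
Overall: Bayview 303/634 = 47.8%, St. Luke's 209/474 = 44.1% → Bayview
Bayview wins overall and in every case group — no reversal.

No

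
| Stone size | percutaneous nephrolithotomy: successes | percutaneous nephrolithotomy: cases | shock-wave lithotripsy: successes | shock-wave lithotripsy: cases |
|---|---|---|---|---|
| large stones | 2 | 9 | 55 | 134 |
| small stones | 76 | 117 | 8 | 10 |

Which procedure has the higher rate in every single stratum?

shock-wave lithotripsy

Large stones: percutaneous nephrolithotomy 2/9 = 22.2%, shock-wave lithotripsy 55/134 = 41.0% → shock-wave lithotripsy
Small stones: percutaneous nephrolithotomy 76/117 = 65.0%, shock-wave lithotripsy 8/10 = 80.0% → shock-wave lithotripsy
Shock-wave lithotripsy has the higher rate in both groups.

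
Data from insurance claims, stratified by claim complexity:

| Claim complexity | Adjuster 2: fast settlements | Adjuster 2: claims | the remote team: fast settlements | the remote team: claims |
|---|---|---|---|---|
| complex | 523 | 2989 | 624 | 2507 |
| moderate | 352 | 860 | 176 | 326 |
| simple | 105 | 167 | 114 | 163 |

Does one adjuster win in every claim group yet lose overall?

Complex: Adjuster 2 523/2989 = 17.5%, the remote team 624/2507 = 24.9% → the remote team
Moderate: Adjuster 2 352/860 = 40.9%, the remote team 176/326 = 54.0% → the remote team
Simple: Adjuster 2 105/167 = 62.9%, the remote team 114/163 = 69.9% → the remote team
Overall: Adjuster 2 980/4016 = 24.4%, the remote team 914/2996 = 30.5% → the remote team
The remote team wins overall and in every claim group — no reversal.

No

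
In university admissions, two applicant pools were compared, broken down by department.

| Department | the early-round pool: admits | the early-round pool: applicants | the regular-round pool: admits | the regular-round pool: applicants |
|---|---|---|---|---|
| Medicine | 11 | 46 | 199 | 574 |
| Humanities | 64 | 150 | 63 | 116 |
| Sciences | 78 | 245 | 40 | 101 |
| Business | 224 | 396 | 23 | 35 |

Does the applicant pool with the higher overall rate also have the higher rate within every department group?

Medicine: the early-round pool 11/46 = 23.9%, the regular-round pool 199/574 = 34.7% → the regular-round pool
Humanities: the early-round pool 64/150 = 42.7%, the regular-round pool 63/116 = 54.3% → the regular-round pool
Sciences: the early-round pool 78/245 = 31.8%, the regular-round pool 40/101 = 39.6% → the regular-round pool
Business: the early-round pool 224/396 = 56.6%, the regular-round pool 23/35 = 65.7% → the regular-round pool
Overall: the early-round pool 377/837 = 45.0%, the regular-round pool 325/826 = 39.3% → the early-round pool
The regular-round pool wins each department group but the early-round pool wins overall — the comparison reverses. The regular-round pool's applicants skew toward Medicine, which has a lower base rate.

No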